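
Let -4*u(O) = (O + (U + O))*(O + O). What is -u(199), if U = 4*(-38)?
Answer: 24477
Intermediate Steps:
U = -152
u(O) = -O*(-152 + 2*O)/2 (u(O) = -(O + (-152 + O))*(O + O)/4 = -(-152 + 2*O)*2*O/4 = -O*(-152 + 2*O)/2)
-u(199) = -199*(76 - 1*199) = -199*(76 - 199) = -199*(-123) = -1*(-24477) = 24477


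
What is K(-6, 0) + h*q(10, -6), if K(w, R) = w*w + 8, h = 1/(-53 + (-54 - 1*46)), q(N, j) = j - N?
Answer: 6748/153 ≈ 44.105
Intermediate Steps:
h = -1/153 (h = 1/(-53 + (-54 - 46)) = 1/(-53 - 100) = 1/(-153) = -1/153 ≈ -0.0065359)
K(w, R) = 8 + w² (K(w, R) = w² + 8 = 8 + w²)
K(-6, 0) + h*q(10, -6) = (8 + (-6)²) - (-6 - 1*10)/153 = (8 + 36) - (-6 - 10)/153 = 44 - 1/153*(-16) = 44 + 16/153 = 6748/153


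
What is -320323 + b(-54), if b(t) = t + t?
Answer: -320431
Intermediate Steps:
b(t) = 2*t
-320323 + b(-54) = -320323 + 2*(-54) = -320323 - 108 = -320431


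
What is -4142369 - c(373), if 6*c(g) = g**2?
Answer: -24993343/6 ≈ -4.1656e+6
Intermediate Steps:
c(g) = g**2/6
-4142369 - c(373) = -4142369 - 373**2/6 = -4142369 - 139129/6 = -24993343/6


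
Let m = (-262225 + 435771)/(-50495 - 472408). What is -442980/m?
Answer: 115817785470/86773 ≈ 1.3347e+6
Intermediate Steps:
m = -173546/522903 (m = 173546/(-522903) = 173546*(-1/522903) = -173546/522903 ≈ -0.33189)
-442980/m = -442980/(-173546/522903) = -442980*(-522903/173546) = 115817785470/86773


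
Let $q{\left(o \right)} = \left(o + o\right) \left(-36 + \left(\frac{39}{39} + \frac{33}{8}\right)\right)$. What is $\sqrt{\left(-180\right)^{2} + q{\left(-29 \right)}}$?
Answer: $\frac{\sqrt{136763}}{2} \approx 184.91$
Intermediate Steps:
$q{\left(o \right)} = - \frac{247 o}{4}$ ($q{\left(o \right)} = 2 o \left(-36 + \left(39 \cdot \frac{1}{39} + 33 \cdot \frac{1}{8}\right)\right) = 2 o \left(-36 + \left(1 + \frac{33}{8}\right)\right) = 2 o \left(-36 + \frac{41}{8}\right) = 2 o \left(- \frac{247}{8}\right) = - \frac{247 o}{4}$)
$\sqrt{\left(-180\right)^{2} + q{\left(-29 \right)}} = \sqrt{\left(-180\right)^{2} - - \frac{7163}{4}} = \sqrt{32400 + \frac{7163}{4}} = \sqrt{\frac{136763}{4}} = \frac{\sqrt{136763}}{2}$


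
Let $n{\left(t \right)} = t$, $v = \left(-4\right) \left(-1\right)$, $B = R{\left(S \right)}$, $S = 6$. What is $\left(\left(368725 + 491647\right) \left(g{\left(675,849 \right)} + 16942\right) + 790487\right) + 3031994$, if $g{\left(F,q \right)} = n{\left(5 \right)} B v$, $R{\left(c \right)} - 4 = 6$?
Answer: $14752319305$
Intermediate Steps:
$R{\left(c \right)} = 10$ ($R{\left(c \right)} = 4 + 6 = 10$)
$B = 10$
$v = 4$
$g{\left(F,q \right)} = 200$ ($g{\left(F,q \right)} = 5 \cdot 10 \cdot 4 = 50 \cdot 4 = 200$)
$\left(\left(368725 + 491647\right) \left(g{\left(675,849 \right)} + 16942\right) + 790487\right) + 3031994 = \left(\left(368725 + 491647\right) \left(200 + 16942\right) + 790487\right) + 3031994 = \left(860372 \cdot 17142 + 790487\right) + 3031994 = \left(14748496824 + 790487\right) + 3031994 = 14749287311 + 3031994 = 14752319305$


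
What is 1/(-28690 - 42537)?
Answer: -1/71227 ≈ -1.4040e-5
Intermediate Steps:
1/(-28690 - 42537) = 1/(-71227) = -1/71227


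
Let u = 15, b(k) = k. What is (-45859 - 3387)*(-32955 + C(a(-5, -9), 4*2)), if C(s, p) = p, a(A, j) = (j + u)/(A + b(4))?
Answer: 1622507962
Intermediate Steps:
a(A, j) = (15 + j)/(4 + A) (a(A, j) = (j + 15)/(A + 4) = (15 + j)/(4 + A))
(-45859 - 3387)*(-32955 + C(a(-5, -9), 4*2)) = (-45859 - 3387)*(-32955 + 4*2) = -49246*(-32955 + 8) = -49246*(-32947) = 1622507962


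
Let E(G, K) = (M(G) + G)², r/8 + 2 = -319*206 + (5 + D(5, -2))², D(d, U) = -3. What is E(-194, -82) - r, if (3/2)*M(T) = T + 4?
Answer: 5656708/9 ≈ 6.2852e+5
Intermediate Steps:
M(T) = 8/3 + 2*T/3 (M(T) = 2*(T + 4)/3 = 2*(4 + T)/3 = 8/3 + 2*T/3)
r = -525696 (r = -16 + 8*(-319*206 + (5 - 3)²) = -16 + 8*(-65714 + 2²) = -16 + 8*(-65714 + 4) = -16 + 8*(-65710) = -16 - 525680 = -525696)
E(G, K) = (8/3 + 5*G/3)² (E(G, K) = ((8/3 + 2*G/3) + G)² = (8/3 + 5*G/3)²)
E(-194, -82) - r = (8 + 5*(-194))²/9 - 1*(-525696) = (8 - 970)²/9 + 525696 = (⅑)*(-962)² + 525696 = (⅑)*925444 + 525696 = 925444/9 + 525696 = 5656708/9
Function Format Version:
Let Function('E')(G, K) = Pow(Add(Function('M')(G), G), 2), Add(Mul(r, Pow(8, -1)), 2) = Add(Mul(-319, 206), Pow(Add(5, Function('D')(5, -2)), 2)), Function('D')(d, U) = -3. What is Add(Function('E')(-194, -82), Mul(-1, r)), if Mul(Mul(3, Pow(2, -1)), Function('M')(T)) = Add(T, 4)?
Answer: Rational(5656708, 9) ≈ 6.2852e+5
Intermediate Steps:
Function('M')(T) = Add(Rational(8, 3), Mul(Rational(2, 3), T)) (Function('M')(T) = Mul(Rational(2, 3), Add(T, 4)) = Mul(Rational(2, 3), Add(4, T)) = Add(Rational(8, 3), Mul(Rational(2, 3), T)))
r = -525696 (r = Add(-16, Mul(8, Add(Mul(-319, 206), Pow(Add(5, -3), 2)))) = Add(-16, Mul(8, Add(-65714, Pow(2, 2)))) = Add(-16, Mul(8, Add(-65714, 4))) = Add(-16, Mul(8, -65710)) = Add(-16, -525680) = -525696)
Function('E')(G, K) = Pow(Add(Rational(8, 3), Mul(Rational(5, 3), G)), 2) (Function('E')(G, K) = Pow(Add(Add(Rational(8, 3), Mul(Rational(2, 3), G)), G), 2) = Pow(Add(Rational(8, 3), Mul(Rational(5, 3), G)), 2))
Add(Function('E')(-194, -82), Mul(-1, r)) = Add(Mul(Rational(1, 9), Pow(Add(8, Mul(5, -194)), 2)), Mul(-1, -525696)) = Add(Mul(Rational(1, 9), Pow(Add(8, -970), 2)), 525696) = Add(Mul(Rational(1, 9), Pow(-962, 2)), 525696) = Add(Mul(Rational(1, 9), 925444), 525696) = Add(Rational(925444, 9), 525696) = Rational(5656708, 9)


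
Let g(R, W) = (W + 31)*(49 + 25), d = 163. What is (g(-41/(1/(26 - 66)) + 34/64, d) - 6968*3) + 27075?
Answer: 20527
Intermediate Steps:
g(R, W) = 2294 + 74*W (g(R, W) = (31 + W)*74 = 2294 + 74*W)
(g(-41/(1/(26 - 66)) + 34/64, d) - 6968*3) + 27075 = ((2294 + 74*163) - 6968*3) + 27075 = ((2294 + 12062) - 20904) + 27075 = (14356 - 20904) + 27075 = -6548 + 27075 = 20527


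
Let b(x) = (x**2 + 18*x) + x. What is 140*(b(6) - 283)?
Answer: -18620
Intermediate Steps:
b(x) = x**2 + 19*x
140*(b(6) - 283) = 140*(6*(19 + 6) - 283) = 140*(6*25 - 283) = 140*(150 - 283) = 140*(-133) = -18620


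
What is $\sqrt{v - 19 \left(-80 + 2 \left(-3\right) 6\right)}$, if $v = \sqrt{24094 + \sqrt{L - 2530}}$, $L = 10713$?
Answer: $\sqrt{2204 + \sqrt{7} \sqrt{3442 + \sqrt{167}}} \approx 48.575$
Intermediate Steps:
$v = \sqrt{24094 + 7 \sqrt{167}}$ ($v = \sqrt{24094 + \sqrt{10713 - 2530}} = \sqrt{24094 + \sqrt{8183}} = \sqrt{24094 + 7 \sqrt{167}} \approx 155.51$)
$\sqrt{v - 19 \left(-80 + 2 \left(-3\right) 6\right)} = \sqrt{\sqrt{24094 + 7 \sqrt{167}} - 19 \left(-80 + 2 \left(-3\right) 6\right)} = \sqrt{\sqrt{24094 + 7 \sqrt{167}} - 19 \left(-80 - 36\right)} = \sqrt{\sqrt{24094 + 7 \sqrt{167}} - -2204} = \sqrt{\sqrt{24094 + 7 \sqrt{167}} + 2204} = \sqrt{2204 + \sqrt{24094 + 7 \sqrt{167}}}$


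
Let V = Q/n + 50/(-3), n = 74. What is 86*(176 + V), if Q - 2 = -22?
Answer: 1518416/111 ≈ 13679.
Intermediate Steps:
Q = -20 (Q = 2 - 22 = -20)
V = -1880/111 (V = -20/74 + 50/(-3) = -20*1/74 + 50*(-1/3) = -10/37 - 50/3 = -1880/111 ≈ -16.937)
86*(176 + V) = 86*(176 - 1880/111) = 86*(17656/111) = 1518416/111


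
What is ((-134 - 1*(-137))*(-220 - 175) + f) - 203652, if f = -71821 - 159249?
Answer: -435907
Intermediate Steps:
f = -231070
((-134 - 1*(-137))*(-220 - 175) + f) - 203652 = ((-134 - 1*(-137))*(-220 - 175) - 231070) - 203652 = ((-134 + 137)*(-395) - 231070) - 203652 = (3*(-395) - 231070) - 203652 = (-1185 - 231070) - 203652 = -232255 - 203652 = -435907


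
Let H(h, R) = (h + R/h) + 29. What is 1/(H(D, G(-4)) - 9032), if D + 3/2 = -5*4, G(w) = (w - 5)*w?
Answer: -86/776251 ≈ -0.00011079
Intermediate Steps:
G(w) = w*(-5 + w) (G(w) = (-5 + w)*w = w*(-5 + w))
D = -43/2 (D = -3/2 - 5*4 = -3/2 - 20 = -43/2 ≈ -21.500)
H(h, R) = 29 + h + R/h
1/(H(D, G(-4)) - 9032) = 1/((29 - 43/2 + (-4*(-5 - 4))/(-43/2)) - 9032) = 1/((29 - 43/2 - 4*(-9)*(-2/43)) - 9032) = 1/((29 - 43/2 + 36*(-2/43)) - 9032) = 1/((29 - 43/2 - 72/43) - 9032) = 1/(501/86 - 9032) = 1/(-776251/86) = -86/776251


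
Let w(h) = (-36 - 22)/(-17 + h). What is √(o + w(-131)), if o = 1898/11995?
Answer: √433435942410/887630 ≈ 0.74170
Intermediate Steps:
w(h) = -58/(-17 + h)
o = 1898/11995 (o = 1898*(1/11995) = 1898/11995 ≈ 0.15823)
√(o + w(-131)) = √(1898/11995 - 58/(-17 - 131)) = √(1898/11995 - 58/(-148)) = √(1898/11995 - 58*(-1/148)) = √(1898/11995 + 29/74) = √(488307/887630) = √433435942410/887630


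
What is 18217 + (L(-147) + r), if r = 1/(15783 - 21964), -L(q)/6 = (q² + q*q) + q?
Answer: -1484731830/6181 ≈ -2.4021e+5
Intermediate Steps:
L(q) = -12*q² - 6*q (L(q) = -6*((q² + q*q) + q) = -6*((q² + q²) + q) = -6*(2*q² + q) = -6*(q + 2*q²) = -12*q² - 6*q)
r = -1/6181 (r = 1/(-6181) = -1/6181 ≈ -0.00016179)
18217 + (L(-147) + r) = 18217 + (-6*(-147)*(1 + 2*(-147)) - 1/6181) = 18217 + (-6*(-147)*(1 - 294) - 1/6181) = 18217 + (-6*(-147)*(-293) - 1/6181) = 18217 + (-258426 - 1/6181) = 18217 - 1597331107/6181 = -1484731830/6181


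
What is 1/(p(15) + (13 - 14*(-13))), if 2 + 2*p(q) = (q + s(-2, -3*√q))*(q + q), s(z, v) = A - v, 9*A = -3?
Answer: 46/15669 - 5*√15/15669 ≈ 0.0016999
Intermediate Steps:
A = -⅓ (A = (⅑)*(-3) = -⅓ ≈ -0.33333)
s(z, v) = -⅓ - v
p(q) = -1 + q*(-⅓ + q + 3*√q) (p(q) = -1 + ((q + (-⅓ - (-3)*√q))*(q + q))/2 = -1 + ((q + (-⅓ + 3*√q))*(2*q))/2 = -1 + ((-⅓ + q + 3*√q)*(2*q))/2 = -1 + (2*q*(-⅓ + q + 3*√q))/2 = -1 + q*(-⅓ + q + 3*√q))
1/(p(15) + (13 - 14*(-13))) = 1/((-1 + 15² + 3*15^(3/2) - ⅓*15) + (13 - 14*(-13))) = 1/((-1 + 225 + 3*(15*√15) - 5) + (13 + 182)) = 1/((-1 + 225 + 45*√15 - 5) + 195) = 1/((219 + 45*√15) + 195) = 1/(414 + 45*√15)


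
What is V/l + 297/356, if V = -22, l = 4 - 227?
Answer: 74063/79388 ≈ 0.93292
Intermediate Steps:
l = -223
V/l + 297/356 = -22/(-223) + 297/356 = -22*(-1/223) + 297*(1/356) = 22/223 + 297/356 = 74063/79388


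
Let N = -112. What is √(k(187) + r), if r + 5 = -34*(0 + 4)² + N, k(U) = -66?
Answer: I*√727 ≈ 26.963*I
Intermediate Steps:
r = -661 (r = -5 + (-34*(0 + 4)² - 112) = -5 + (-34*4² - 112) = -5 + (-34*16 - 112) = -5 + (-544 - 112) = -5 - 656 = -661)
√(k(187) + r) = √(-66 - 661) = √(-727) = I*√727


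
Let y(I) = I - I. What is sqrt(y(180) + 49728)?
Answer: 8*sqrt(777) ≈ 223.00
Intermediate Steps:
y(I) = 0
sqrt(y(180) + 49728) = sqrt(0 + 49728) = sqrt(49728) = 8*sqrt(777)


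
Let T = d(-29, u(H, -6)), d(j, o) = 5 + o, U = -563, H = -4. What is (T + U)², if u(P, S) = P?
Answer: 315844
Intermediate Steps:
T = 1 (T = 5 - 4 = 1)
(T + U)² = (1 - 563)² = (-562)² = 315844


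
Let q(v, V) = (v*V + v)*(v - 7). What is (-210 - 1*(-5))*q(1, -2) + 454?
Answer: -776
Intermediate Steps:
q(v, V) = (-7 + v)*(v + V*v) (q(v, V) = (V*v + v)*(-7 + v) = (v + V*v)*(-7 + v) = (-7 + v)*(v + V*v))
(-210 - 1*(-5))*q(1, -2) + 454 = (-210 - 1*(-5))*(1*(-7 + 1 - 7*(-2) - 2*1)) + 454 = (-210 + 5)*(1*(-7 + 1 + 14 - 2)) + 454 = -205*6 + 454 = -1230 + 454 = -776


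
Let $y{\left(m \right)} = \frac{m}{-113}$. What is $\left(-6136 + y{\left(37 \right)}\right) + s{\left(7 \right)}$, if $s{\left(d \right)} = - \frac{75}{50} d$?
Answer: $- \frac{1389183}{226} \approx -6146.8$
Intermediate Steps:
$y{\left(m \right)} = - \frac{m}{113}$ ($y{\left(m \right)} = m \left(- \frac{1}{113}\right) = - \frac{m}{113}$)
$s{\left(d \right)} = - \frac{3 d}{2}$ ($s{\left(d \right)} = \left(-75\right) \frac{1}{50} d = - \frac{3 d}{2}$)
$\left(-6136 + y{\left(37 \right)}\right) + s{\left(7 \right)} = \left(-6136 - \frac{37}{113}\right) - \frac{21}{2} = - \frac{693405}{113} - \frac{21}{2} = - \frac{1389183}{226}$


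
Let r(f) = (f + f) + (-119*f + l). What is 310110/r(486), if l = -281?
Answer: -310110/57143 ≈ -5.4269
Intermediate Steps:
r(f) = -281 - 117*f (r(f) = (f + f) + (-119*f - 281) = 2*f + (-281 - 119*f) = -281 - 117*f)
310110/r(486) = 310110/(-281 - 117*486) = 310110/(-281 - 56862) = 310110/(-57143) = 310110*(-1/57143) = -310110/57143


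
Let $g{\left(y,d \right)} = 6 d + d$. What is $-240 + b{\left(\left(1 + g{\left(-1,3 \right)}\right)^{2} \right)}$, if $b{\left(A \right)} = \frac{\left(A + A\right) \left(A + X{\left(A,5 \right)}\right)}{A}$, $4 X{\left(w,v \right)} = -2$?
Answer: $727$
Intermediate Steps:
$X{\left(w,v \right)} = - \frac{1}{2}$ ($X{\left(w,v \right)} = \frac{1}{4} \left(-2\right) = - \frac{1}{2}$)
$g{\left(y,d \right)} = 7 d$
$b{\left(A \right)} = -1 + 2 A$ ($b{\left(A \right)} = \frac{\left(A + A\right) \left(A - \frac{1}{2}\right)}{A} = \frac{2 A \left(- \frac{1}{2} + A\right)}{A} = -1 + 2 A$)
$-240 + b{\left(\left(1 + g{\left(-1,3 \right)}\right)^{2} \right)} = -240 - \left(1 - 2 \left(1 + 7 \cdot 3\right)^{2}\right) = -240 - \left(1 - 2 \left(1 + 21\right)^{2}\right) = -240 - \left(1 - 2 \cdot 22^{2}\right) = -240 + \left(-1 + 2 \cdot 484\right) = -240 + \left(-1 + 968\right) = -240 + 967 = 727$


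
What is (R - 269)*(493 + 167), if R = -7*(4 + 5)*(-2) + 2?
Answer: -93060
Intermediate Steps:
R = 128 (R = -63*(-2) + 2 = -7*(-18) + 2 = 126 + 2 = 128)
(R - 269)*(493 + 167) = (128 - 269)*(493 + 167) = -141*660 = -93060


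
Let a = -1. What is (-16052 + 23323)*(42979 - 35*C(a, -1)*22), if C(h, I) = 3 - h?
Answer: 290105629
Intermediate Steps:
(-16052 + 23323)*(42979 - 35*C(a, -1)*22) = (-16052 + 23323)*(42979 - 35*(3 - 1*(-1))*22) = 7271*(42979 - 35*(3 + 1)*22) = 7271*(42979 - 35*4*22) = 7271*(42979 - 140*22) = 7271*(42979 - 3080) = 7271*39899 = 290105629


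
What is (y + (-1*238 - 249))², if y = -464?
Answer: 904401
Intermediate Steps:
(y + (-1*238 - 249))² = (-464 + (-1*238 - 249))² = (-464 + (-238 - 249))² = (-464 - 487)² = (-951)² = 904401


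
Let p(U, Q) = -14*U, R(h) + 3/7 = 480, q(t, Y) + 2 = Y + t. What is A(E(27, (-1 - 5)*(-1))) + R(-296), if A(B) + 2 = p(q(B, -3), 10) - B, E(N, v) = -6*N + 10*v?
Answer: 14543/7 ≈ 2077.6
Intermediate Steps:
q(t, Y) = -2 + Y + t (q(t, Y) = -2 + (Y + t) = -2 + Y + t)
R(h) = 3357/7 (R(h) = -3/7 + 480 = 3357/7)
A(B) = 68 - 15*B (A(B) = -2 + (-14*(-2 - 3 + B) - B) = -2 + (-14*(-5 + B) - B) = -2 + ((70 - 14*B) - B) = -2 + (70 - 15*B) = 68 - 15*B)
A(E(27, (-1 - 5)*(-1))) + R(-296) = (68 - 15*(-6*27 + 10*((-1 - 5)*(-1)))) + 3357/7 = (68 - 15*(-162 + 10*(-6*(-1)))) + 3357/7 = (68 - 15*(-162 + 10*6)) + 3357/7 = (68 - 15*(-162 + 60)) + 3357/7 = (68 - 15*(-102)) + 3357/7 = (68 + 1530) + 3357/7 = 1598 + 3357/7 = 14543/7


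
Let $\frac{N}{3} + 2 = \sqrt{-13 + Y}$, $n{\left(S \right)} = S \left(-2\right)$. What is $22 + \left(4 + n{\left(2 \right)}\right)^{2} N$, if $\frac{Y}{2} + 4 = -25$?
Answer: $22$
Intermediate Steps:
$n{\left(S \right)} = - 2 S$
$Y = -58$ ($Y = -8 + 2 \left(-25\right) = -8 - 50 = -58$)
$N = -6 + 3 i \sqrt{71}$ ($N = -6 + 3 \sqrt{-13 - 58} = -6 + 3 \sqrt{-71} = -6 + 3 i \sqrt{71} \approx -6.0 + 25.278 i$)
$22 + \left(4 + n{\left(2 \right)}\right)^{2} N = 22 + \left(4 - 4\right)^{2} \left(-6 + 3 i \sqrt{71}\right) = 22 + 0^{2} \left(-6 + 3 i \sqrt{71}\right) = 22 + 0 \left(-6 + 3 i \sqrt{71}\right) = 22 + 0 = 22$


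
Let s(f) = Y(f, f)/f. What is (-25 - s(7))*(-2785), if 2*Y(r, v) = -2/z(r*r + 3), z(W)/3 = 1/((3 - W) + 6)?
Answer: 1581880/21 ≈ 75328.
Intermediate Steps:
z(W) = 3/(9 - W) (z(W) = 3/((3 - W) + 6) = 3/(9 - W))
Y(r, v) = -2 + r²/3 (Y(r, v) = (-(4 - 2*r²/3))/2 = (-2*(2 - r²/3))/2 = (-4 + 2*r²/3)/2 = -2 + r²/3)
s(f) = (-2 + f²/3)/f
(-25 - s(7))*(-2785) = (-25 - (-2/7 + (⅓)*7))*(-2785) = (-25 - (-2*⅐ + 7/3))*(-2785) = (-25 - (-2/7 + 7/3))*(-2785) = (-25 - 1*43/21)*(-2785) = (-25 - 43/21)*(-2785) = -568/21*(-2785) = 1581880/21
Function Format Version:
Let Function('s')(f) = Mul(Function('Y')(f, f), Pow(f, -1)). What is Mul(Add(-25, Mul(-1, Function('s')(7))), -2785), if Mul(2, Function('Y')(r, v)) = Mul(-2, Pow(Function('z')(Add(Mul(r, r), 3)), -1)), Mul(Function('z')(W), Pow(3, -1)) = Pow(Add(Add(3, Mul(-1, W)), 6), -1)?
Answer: Rational(1581880, 21) ≈ 75328.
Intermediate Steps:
Function('z')(W) = Mul(3, Pow(Add(9, Mul(-1, W)), -1)) (Function('z')(W) = Mul(3, Pow(Add(Add(3, Mul(-1, W)), 6), -1)) = Mul(3, Pow(Add(9, Mul(-1, W)), -1)))
Function('Y')(r, v) = Add(-2, Mul(Rational(1, 3), Pow(r, 2))) (Function('Y')(r, v) = Mul(Rational(1, 2), Mul(-2, Pow(Mul(-3, Pow(Add(-9, Add(Mul(r, r), 3)), -1)), -1))) = Mul(Rational(1, 2), Mul(-2, Pow(Mul(-3, Pow(Add(-9, Add(Pow(r, 2), 3)), -1)), -1))) = Mul(Rational(1, 2), Mul(-2, Pow(Mul(-3, Pow(Add(-9, Add(3, Pow(r, 2))), -1)), -1))) = Mul(Rational(1, 2), Mul(-2, Pow(Mul(-3, Pow(Add(-6, Pow(r, 2)), -1)), -1))) = Mul(Rational(1, 2), Mul(-2, Add(2, Mul(Rational(-1, 3), Pow(r, 2))))) = Mul(Rational(1, 2), Add(-4, Mul(Rational(2, 3), Pow(r, 2)))) = Add(-2, Mul(Rational(1, 3), Pow(r, 2))))
Function('s')(f) = Mul(Pow(f, -1), Add(-2, Mul(Rational(1, 3), Pow(f, 2)))) (Function('s')(f) = Mul(Add(-2, Mul(Rational(1, 3), Pow(f, 2))), Pow(f, -1)) = Mul(Pow(f, -1), Add(-2, Mul(Rational(1, 3), Pow(f, 2)))))
Mul(Add(-25, Mul(-1, Function('s')(7))), -2785) = Mul(Add(-25, Mul(-1, Add(Mul(-2, Pow(7, -1)), Mul(Rational(1, 3), 7)))), -2785) = Mul(Add(-25, Mul(-1, Add(Mul(-2, Rational(1, 7)), Rational(7, 3)))), -2785) = Mul(Add(-25, Mul(-1, Add(Rational(-2, 7), Rational(7, 3)))), -2785) = Mul(Add(-25, Mul(-1, Rational(43, 21))), -2785) = Mul(Add(-25, Rational(-43, 21)), -2785) = Mul(Rational(-568, 21), -2785) = Rational(1581880, 21)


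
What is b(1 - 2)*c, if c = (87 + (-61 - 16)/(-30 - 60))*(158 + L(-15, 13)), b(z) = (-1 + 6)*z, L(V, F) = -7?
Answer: -1193957/18 ≈ -66331.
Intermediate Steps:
b(z) = 5*z
c = 1193957/90 (c = (87 + (-61 - 16)/(-30 - 60))*(158 - 7) = (87 - 77/(-90))*151 = (87 - 77*(-1/90))*151 = (87 + 77/90)*151 = (7907/90)*151 = 1193957/90 ≈ 13266.)
b(1 - 2)*c = (5*(1 - 2))*(1193957/90) = (5*(-1))*(1193957/90) = -5*1193957/90 = -1193957/18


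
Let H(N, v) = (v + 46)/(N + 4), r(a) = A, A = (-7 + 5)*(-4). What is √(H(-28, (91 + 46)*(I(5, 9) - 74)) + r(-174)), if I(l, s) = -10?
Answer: √17481/6 ≈ 22.036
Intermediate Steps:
A = 8 (A = -2*(-4) = 8)
r(a) = 8
H(N, v) = (46 + v)/(4 + N)
√(H(-28, (91 + 46)*(I(5, 9) - 74)) + r(-174)) = √((46 + (91 + 46)*(-10 - 74))/(4 - 28) + 8) = √((46 + 137*(-84))/(-24) + 8) = √(-(46 - 11508)/24 + 8) = √(-1/24*(-11462) + 8) = √(5731/12 + 8) = √(5827/12) = √17481/6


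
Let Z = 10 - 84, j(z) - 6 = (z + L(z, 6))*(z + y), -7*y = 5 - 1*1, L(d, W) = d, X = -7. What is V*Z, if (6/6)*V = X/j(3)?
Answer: 1813/72 ≈ 25.181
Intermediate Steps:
y = -4/7 (y = -(5 - 1*1)/7 = -(5 - 1)/7 = -⅐*4 = -4/7 ≈ -0.57143)
j(z) = 6 + 2*z*(-4/7 + z) (j(z) = 6 + (z + z)*(z - 4/7) = 6 + (2*z)*(-4/7 + z) = 6 + 2*z*(-4/7 + z))
Z = -74
V = -49/144 (V = -7/(6 + 2*3² - 8/7*3) = -7/(6 + 2*9 - 24/7) = -7/(6 + 18 - 24/7) = -7/144/7 = -7*7/144 = -49/144 ≈ -0.34028)
V*Z = -49/144*(-74) = 1813/72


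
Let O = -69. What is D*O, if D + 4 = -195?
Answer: 13731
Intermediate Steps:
D = -199 (D = -4 - 195 = -199)
D*O = -199*(-69) = 13731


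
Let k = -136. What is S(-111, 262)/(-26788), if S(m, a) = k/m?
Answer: -34/743367 ≈ -4.5738e-5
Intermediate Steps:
S(m, a) = -136/m
S(-111, 262)/(-26788) = -136/(-111)/(-26788) = -136*(-1/111)*(-1/26788) = (136/111)*(-1/26788) = -34/743367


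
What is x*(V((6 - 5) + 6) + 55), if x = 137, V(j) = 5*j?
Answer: 12330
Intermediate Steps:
x*(V((6 - 5) + 6) + 55) = 137*(5*((6 - 5) + 6) + 55) = 137*(5*(1 + 6) + 55) = 137*(5*7 + 55) = 137*(35 + 55) = 137*90 = 12330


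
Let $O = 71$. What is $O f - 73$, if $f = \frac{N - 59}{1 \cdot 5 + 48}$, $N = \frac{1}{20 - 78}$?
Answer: $- \frac{467435}{3074} \approx -152.06$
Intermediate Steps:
$N = - \frac{1}{58}$ ($N = \frac{1}{-58} = - \frac{1}{58} \approx -0.017241$)
$f = - \frac{3423}{3074}$ ($f = \frac{- \frac{1}{58} - 59}{1 \cdot 5 + 48} = - \frac{3423}{58 \left(5 + 48\right)} = - \frac{3423}{58 \cdot 53} = \left(- \frac{3423}{58}\right) \frac{1}{53} = - \frac{3423}{3074} \approx -1.1135$)
$O f - 73 = 71 \left(- \frac{3423}{3074}\right) - 73 = - \frac{243033}{3074} - 73 = - \frac{467435}{3074}$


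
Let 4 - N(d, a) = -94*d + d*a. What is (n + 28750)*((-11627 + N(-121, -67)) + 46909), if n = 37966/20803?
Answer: 9453353233880/20803 ≈ 4.5442e+8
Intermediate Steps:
n = 37966/20803 (n = 37966*(1/20803) = 37966/20803 ≈ 1.8250)
N(d, a) = 4 + 94*d - a*d (N(d, a) = 4 - (-94*d + d*a) = 4 - (-94*d + a*d) = 4 + (94*d - a*d) = 4 + 94*d - a*d)
(n + 28750)*((-11627 + N(-121, -67)) + 46909) = (37966/20803 + 28750)*((-11627 + (4 + 94*(-121) - 1*(-67)*(-121))) + 46909) = 598124216*((-11627 + (4 - 11374 - 8107)) + 46909)/20803 = 598124216*((-11627 - 19477) + 46909)/20803 = 598124216*(-31104 + 46909)/20803 = (598124216/20803)*15805 = 9453353233880/20803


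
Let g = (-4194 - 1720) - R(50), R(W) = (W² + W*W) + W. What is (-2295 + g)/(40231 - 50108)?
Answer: 13259/9877 ≈ 1.3424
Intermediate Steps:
R(W) = W + 2*W² (R(W) = (W² + W²) + W = 2*W² + W = W + 2*W²)
g = -10964 (g = (-4194 - 1720) - 50*(1 + 2*50) = -5914 - 50*(1 + 100) = -5914 - 50*101 = -5914 - 1*5050 = -5914 - 5050 = -10964)
(-2295 + g)/(40231 - 50108) = (-2295 - 10964)/(40231 - 50108) = -13259/(-9877) = -13259*(-1/9877) = 13259/9877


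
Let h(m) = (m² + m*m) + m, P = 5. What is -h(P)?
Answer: -55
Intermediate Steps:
h(m) = m + 2*m² (h(m) = (m² + m²) + m = 2*m² + m = m + 2*m²)
-h(P) = -5*(1 + 2*5) = -5*(1 + 10) = -5*11 = -1*55 = -55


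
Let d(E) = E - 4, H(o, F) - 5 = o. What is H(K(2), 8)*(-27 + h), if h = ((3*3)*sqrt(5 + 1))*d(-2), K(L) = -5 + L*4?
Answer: -216 - 432*sqrt(6) ≈ -1274.2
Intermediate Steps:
K(L) = -5 + 4*L
H(o, F) = 5 + o
d(E) = -4 + E
h = -54*sqrt(6) (h = ((3*3)*sqrt(5 + 1))*(-4 - 2) = (9*sqrt(6))*(-6) = -54*sqrt(6) ≈ -132.27)
H(K(2), 8)*(-27 + h) = (5 + (-5 + 4*2))*(-27 - 54*sqrt(6)) = (5 + (-5 + 8))*(-27 - 54*sqrt(6)) = (5 + 3)*(-27 - 54*sqrt(6)) = 8*(-27 - 54*sqrt(6)) = -216 - 432*sqrt(6)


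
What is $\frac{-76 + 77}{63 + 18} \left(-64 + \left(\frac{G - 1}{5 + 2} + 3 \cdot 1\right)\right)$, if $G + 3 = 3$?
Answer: $- \frac{428}{567} \approx -0.75485$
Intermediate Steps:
$G = 0$ ($G = -3 + 3 = 0$)
$\frac{-76 + 77}{63 + 18} \left(-64 + \left(\frac{G - 1}{5 + 2} + 3 \cdot 1\right)\right) = \frac{-76 + 77}{63 + 18} \left(-64 + \left(\frac{0 - 1}{5 + 2} + 3 \cdot 1\right)\right) = 1 \cdot \frac{1}{81} \left(-64 + \left(- \frac{1}{7} + 3\right)\right) = 1 \cdot \frac{1}{81} \left(-64 + \left(\left(-1\right) \frac{1}{7} + 3\right)\right) = \frac{-64 + \left(- \frac{1}{7} + 3\right)}{81} = \frac{-64 + \frac{20}{7}}{81} = \frac{1}{81} \left(- \frac{428}{7}\right) = - \frac{428}{567}$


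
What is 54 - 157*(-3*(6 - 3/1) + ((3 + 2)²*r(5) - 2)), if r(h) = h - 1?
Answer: -13919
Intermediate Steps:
r(h) = -1 + h
54 - 157*(-3*(6 - 3/1) + ((3 + 2)²*r(5) - 2)) = 54 - 157*(-3*(6 - 3/1) + ((3 + 2)²*(-1 + 5) - 2)) = 54 - 157*(-3*(6 - 3*1) + (5²*4 - 2)) = 54 - 157*(-3*(6 - 3) + (25*4 - 2)) = 54 - 157*(-3*3 + (100 - 2)) = 54 - 157*(-9 + 98) = 54 - 157*89 = 54 - 13973 = -13919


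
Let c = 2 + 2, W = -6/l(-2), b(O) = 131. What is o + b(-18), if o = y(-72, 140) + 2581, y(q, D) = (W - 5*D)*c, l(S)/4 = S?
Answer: -85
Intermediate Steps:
l(S) = 4*S
W = ¾ (W = -6/(4*(-2)) = -6/(-8) = -6*(-⅛) = ¾ ≈ 0.75000)
c = 4
y(q, D) = 3 - 20*D (y(q, D) = (¾ - 5*D)*4 = 3 - 20*D)
o = -216 (o = (3 - 20*140) + 2581 = (3 - 2800) + 2581 = -2797 + 2581 = -216)
o + b(-18) = -216 + 131 = -85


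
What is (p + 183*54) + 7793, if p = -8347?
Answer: 9328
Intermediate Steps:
(p + 183*54) + 7793 = (-8347 + 183*54) + 7793 = (-8347 + 9882) + 7793 = 1535 + 7793 = 9328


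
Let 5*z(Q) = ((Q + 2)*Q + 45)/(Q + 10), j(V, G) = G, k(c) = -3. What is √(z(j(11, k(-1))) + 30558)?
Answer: 3*√4159470/35 ≈ 174.81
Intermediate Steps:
z(Q) = (45 + Q*(2 + Q))/(5*(10 + Q)) (z(Q) = (((Q + 2)*Q + 45)/(Q + 10))/5 = (((2 + Q)*Q + 45)/(10 + Q))/5 = ((Q*(2 + Q) + 45)/(10 + Q))/5 = ((45 + Q*(2 + Q))/(10 + Q))/5 = (45 + Q*(2 + Q))/(5*(10 + Q)))
√(z(j(11, k(-1))) + 30558) = √((45 + (-3)² + 2*(-3))/(5*(10 - 3)) + 30558) = √((⅕)*(45 + 9 - 6)/7 + 30558) = √((⅕)*(⅐)*48 + 30558) = √(48/35 + 30558) = √(1069578/35) = 3*√4159470/35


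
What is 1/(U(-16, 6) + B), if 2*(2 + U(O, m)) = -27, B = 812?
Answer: 2/1593 ≈ 0.0012555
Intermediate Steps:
U(O, m) = -31/2 (U(O, m) = -2 + (½)*(-27) = -2 - 27/2 = -31/2)
1/(U(-16, 6) + B) = 1/(-31/2 + 812) = 1/(1593/2) = 2/1593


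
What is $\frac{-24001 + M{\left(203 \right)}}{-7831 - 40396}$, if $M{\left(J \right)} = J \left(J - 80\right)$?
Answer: $- \frac{968}{48227} \approx -0.020072$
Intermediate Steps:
$M{\left(J \right)} = J \left(-80 + J\right)$
$\frac{-24001 + M{\left(203 \right)}}{-7831 - 40396} = \frac{-24001 + 203 \left(-80 + 203\right)}{-7831 - 40396} = \frac{-24001 + 203 \cdot 123}{-7831 - 40396} = \frac{-24001 + 24969}{-48227} = 968 \left(- \frac{1}{48227}\right) = - \frac{968}{48227}$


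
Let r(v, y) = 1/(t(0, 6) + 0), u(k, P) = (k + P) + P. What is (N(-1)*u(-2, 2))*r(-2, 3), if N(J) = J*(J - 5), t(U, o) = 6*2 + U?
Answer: 1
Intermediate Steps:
t(U, o) = 12 + U
N(J) = J*(-5 + J)
u(k, P) = k + 2*P (u(k, P) = (P + k) + P = k + 2*P)
r(v, y) = 1/12 (r(v, y) = 1/((12 + 0) + 0) = 1/(12 + 0) = 1/12)
(N(-1)*u(-2, 2))*r(-2, 3) = ((-(-5 - 1))*(-2 + 2*2))*(1/12) = ((-1*(-6))*(-2 + 4))*(1/12) = (6*2)*(1/12) = 12*(1/12) = 1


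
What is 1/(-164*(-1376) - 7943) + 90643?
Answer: 19734884604/217721 ≈ 90643.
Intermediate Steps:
1/(-164*(-1376) - 7943) + 90643 = 1/(225664 - 7943) + 90643 = 1/217721 + 90643 = 19734884604/217721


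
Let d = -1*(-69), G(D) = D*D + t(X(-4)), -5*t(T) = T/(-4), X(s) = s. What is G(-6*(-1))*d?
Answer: 12351/5 ≈ 2470.2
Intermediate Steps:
t(T) = T/20 (t(T) = -T/(5*(-4)) = -T*(-1)/(5*4) = -(-1)*T/20 = T/20)
G(D) = -1/5 + D**2 (G(D) = D*D + (1/20)*(-4) = D**2 - 1/5 = -1/5 + D**2)
d = 69
G(-6*(-1))*d = (-1/5 + (-6*(-1))**2)*69 = (-1/5 + 6**2)*69 = (-1/5 + 36)*69 = (179/5)*69 = 12351/5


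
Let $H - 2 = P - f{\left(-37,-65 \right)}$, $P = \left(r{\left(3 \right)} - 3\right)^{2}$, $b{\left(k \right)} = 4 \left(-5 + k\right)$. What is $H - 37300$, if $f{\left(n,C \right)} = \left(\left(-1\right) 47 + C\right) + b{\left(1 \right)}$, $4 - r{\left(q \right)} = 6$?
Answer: $-37145$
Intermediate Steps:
$r{\left(q \right)} = -2$ ($r{\left(q \right)} = 4 - 6 = -2$)
$b{\left(k \right)} = -20 + 4 k$
$f{\left(n,C \right)} = -63 + C$ ($f{\left(n,C \right)} = \left(\left(-1\right) 47 + C\right) + \left(-20 + 4 \cdot 1\right) = \left(-47 + C\right) + \left(-20 + 4\right) = \left(-47 + C\right) - 16 = -63 + C$)
$P = 25$ ($P = \left(-2 - 3\right)^{2} = \left(-5\right)^{2} = 25$)
$H = 155$ ($H = 2 + \left(25 - \left(-63 - 65\right)\right) = 2 + \left(25 - -128\right) = 2 + \left(25 + 128\right) = 2 + 153 = 155$)
$H - 37300 = 155 - 37300 = -37145$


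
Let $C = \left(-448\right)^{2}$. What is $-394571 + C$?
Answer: $-193867$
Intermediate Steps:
$C = 200704$
$-394571 + C = -394571 + 200704 = -193867$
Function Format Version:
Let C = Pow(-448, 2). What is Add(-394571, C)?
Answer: -193867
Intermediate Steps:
C = 200704
Add(-394571, C) = Add(-394571, 200704) = -193867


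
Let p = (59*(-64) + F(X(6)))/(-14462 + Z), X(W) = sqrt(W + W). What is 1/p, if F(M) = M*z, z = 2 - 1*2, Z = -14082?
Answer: 446/59 ≈ 7.5593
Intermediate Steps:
z = 0 (z = 2 - 2 = 0)
X(W) = sqrt(2)*sqrt(W) (X(W) = sqrt(2*W) = sqrt(2)*sqrt(W))
F(M) = 0 (F(M) = M*0 = 0)
p = 59/446 (p = (59*(-64) + 0)/(-14462 - 14082) = (-3776 + 0)/(-28544) = -3776*(-1/28544) = 59/446 ≈ 0.13229)
1/p = 1/(59/446) = 446/59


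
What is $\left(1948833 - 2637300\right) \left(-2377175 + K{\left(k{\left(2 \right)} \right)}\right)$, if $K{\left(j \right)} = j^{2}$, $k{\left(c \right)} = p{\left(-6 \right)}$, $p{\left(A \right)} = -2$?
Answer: $1636603786857$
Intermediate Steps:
$k{\left(c \right)} = -2$
$\left(1948833 - 2637300\right) \left(-2377175 + K{\left(k{\left(2 \right)} \right)}\right) = \left(1948833 - 2637300\right) \left(-2377175 + \left(-2\right)^{2}\right) = - 688467 \left(-2377175 + 4\right) = \left(-688467\right) \left(-2377171\right) = 1636603786857$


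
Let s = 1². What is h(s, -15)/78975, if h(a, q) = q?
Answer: -1/5265 ≈ -0.00018993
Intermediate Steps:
s = 1
h(s, -15)/78975 = -15/78975 = -15*1/78975 = -1/5265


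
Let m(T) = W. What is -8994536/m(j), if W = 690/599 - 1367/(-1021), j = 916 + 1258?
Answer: -5500869332344/1523323 ≈ -3.6111e+6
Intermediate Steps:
j = 2174
W = 1523323/611579 (W = 690*(1/599) - 1367*(-1/1021) = 690/599 + 1367/1021 = 1523323/611579 ≈ 2.4908)
m(T) = 1523323/611579
-8994536/m(j) = -8994536/1523323/611579 = -8994536*611579/1523323 = -5500869332344/1523323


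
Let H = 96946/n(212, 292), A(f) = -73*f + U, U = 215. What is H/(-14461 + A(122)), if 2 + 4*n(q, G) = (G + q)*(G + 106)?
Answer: -48473/580507460 ≈ -8.3501e-5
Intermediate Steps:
A(f) = 215 - 73*f (A(f) = -73*f + 215 = 215 - 73*f)
n(q, G) = -1/2 + (106 + G)*(G + q)/4 (n(q, G) = -1/2 + ((G + q)*(G + 106))/4 = -1/2 + ((G + q)*(106 + G))/4 = -1/2 + ((106 + G)*(G + q))/4 = -1/2 + (106 + G)*(G + q)/4)
H = 193892/100295 (H = 96946/(-1/2 + (1/4)*292**2 + (53/2)*292 + (53/2)*212 + (1/4)*292*212) = 96946/(-1/2 + (1/4)*85264 + 7738 + 5618 + 15476) = 96946/(-1/2 + 21316 + 7738 + 5618 + 15476) = 96946/(100295/2) = 96946*(2/100295) = 193892/100295 ≈ 1.9332)
H/(-14461 + A(122)) = 193892/(100295*(-14461 + (215 - 73*122))) = 193892/(100295*(-14461 + (215 - 8906))) = 193892/(100295*(-14461 - 8691)) = (193892/100295)/(-23152) = (193892/100295)*(-1/23152) = -48473/580507460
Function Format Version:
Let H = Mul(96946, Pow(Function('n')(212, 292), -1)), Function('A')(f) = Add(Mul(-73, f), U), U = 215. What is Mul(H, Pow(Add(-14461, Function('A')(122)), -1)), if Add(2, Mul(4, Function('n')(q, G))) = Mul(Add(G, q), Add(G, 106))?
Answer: Rational(-48473, 580507460) ≈ -8.3501e-5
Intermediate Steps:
Function('A')(f) = Add(215, Mul(-73, f)) (Function('A')(f) = Add(Mul(-73, f), 215) = Add(215, Mul(-73, f)))
Function('n')(q, G) = Add(Rational(-1, 2), Mul(Rational(1, 4), Add(106, G), Add(G, q))) (Function('n')(q, G) = Add(Rational(-1, 2), Mul(Rational(1, 4), Mul(Add(G, q), Add(G, 106)))) = Add(Rational(-1, 2), Mul(Rational(1, 4), Mul(Add(G, q), Add(106, G)))) = Add(Rational(-1, 2), Mul(Rational(1, 4), Mul(Add(106, G), Add(G, q)))) = Add(Rational(-1, 2), Mul(Rational(1, 4), Add(106, G), Add(G, q))))
H = Rational(193892, 100295) (H = Mul(96946, Pow(Add(Rational(-1, 2), Mul(Rational(1, 4), Pow(292, 2)), Mul(Rational(53, 2), 292), Mul(Rational(53, 2), 212), Mul(Rational(1, 4), 292, 212)), -1)) = Mul(96946, Pow(Add(Rational(-1, 2), Mul(Rational(1, 4), 85264), 7738, 5618, 15476), -1)) = Mul(96946, Pow(Add(Rational(-1, 2), 21316, 7738, 5618, 15476), -1)) = Mul(96946, Pow(Rational(100295, 2), -1)) = Mul(96946, Rational(2, 100295)) = Rational(193892, 100295) ≈ 1.9332)
Mul(H, Pow(Add(-14461, Function('A')(122)), -1)) = Mul(Rational(193892, 100295), Pow(Add(-14461, Add(215, Mul(-73, 122))), -1)) = Mul(Rational(193892, 100295), Pow(Add(-14461, Add(215, -8906)), -1)) = Mul(Rational(193892, 100295), Pow(Add(-14461, -8691), -1)) = Mul(Rational(193892, 100295), Pow(-23152, -1)) = Mul(Rational(193892, 100295), Rational(-1, 23152)) = Rational(-48473, 580507460)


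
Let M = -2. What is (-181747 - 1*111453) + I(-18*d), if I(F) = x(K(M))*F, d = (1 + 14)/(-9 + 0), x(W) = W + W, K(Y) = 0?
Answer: -293200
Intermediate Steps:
x(W) = 2*W
d = -5/3 (d = 15/(-9) = 15*(-⅑) = -5/3 ≈ -1.6667)
I(F) = 0 (I(F) = (2*0)*F = 0*F = 0)
(-181747 - 1*111453) + I(-18*d) = (-181747 - 1*111453) + 0 = (-181747 - 111453) + 0 = -293200 + 0 = -293200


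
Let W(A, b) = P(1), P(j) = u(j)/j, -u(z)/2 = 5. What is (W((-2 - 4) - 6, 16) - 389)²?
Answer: 159201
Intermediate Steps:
u(z) = -10 (u(z) = -2*5 = -10)
P(j) = -10/j
W(A, b) = -10 (W(A, b) = -10/1 = -10*1 = -10)
(W((-2 - 4) - 6, 16) - 389)² = (-10 - 389)² = (-399)² = 159201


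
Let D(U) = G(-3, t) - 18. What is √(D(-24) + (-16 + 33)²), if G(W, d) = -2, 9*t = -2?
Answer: √269 ≈ 16.401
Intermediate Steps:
t = -2/9 (t = (⅑)*(-2) = -2/9 ≈ -0.22222)
D(U) = -20 (D(U) = -2 - 18 = -20)
√(D(-24) + (-16 + 33)²) = √(-20 + (-16 + 33)²) = √(-20 + 17²) = √(-20 + 289) = √269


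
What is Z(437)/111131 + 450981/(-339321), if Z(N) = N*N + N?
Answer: 260177295/661562843 ≈ 0.39328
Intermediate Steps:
Z(N) = N + N² (Z(N) = N² + N = N + N²)
Z(437)/111131 + 450981/(-339321) = (437*(1 + 437))/111131 + 450981/(-339321) = (437*438)*(1/111131) + 450981*(-1/339321) = 191406*(1/111131) - 150327/113107 = 10074/5849 - 150327/113107 = 260177295/661562843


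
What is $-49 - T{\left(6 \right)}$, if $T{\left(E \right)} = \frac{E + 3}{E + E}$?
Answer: $- \frac{199}{4} \approx -49.75$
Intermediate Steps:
$T{\left(E \right)} = \frac{3 + E}{2 E}$
$-49 - T{\left(6 \right)} = -49 - \frac{3 + 6}{2 \cdot 6} = -49 - \frac{1}{2} \cdot \frac{1}{6} \cdot 9 = -49 - \frac{3}{4} = - \frac{199}{4}$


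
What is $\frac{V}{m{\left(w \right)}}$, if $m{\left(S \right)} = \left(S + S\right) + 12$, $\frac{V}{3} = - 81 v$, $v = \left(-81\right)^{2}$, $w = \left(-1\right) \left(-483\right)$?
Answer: $- \frac{531441}{326} \approx -1630.2$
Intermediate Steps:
$w = 483$
$v = 6561$
$V = -1594323$ ($V = 3 \left(\left(-81\right) 6561\right) = 3 \left(-531441\right) = -1594323$)
$m{\left(S \right)} = 12 + 2 S$ ($m{\left(S \right)} = 2 S + 12 = 12 + 2 S$)
$\frac{V}{m{\left(w \right)}} = - \frac{1594323}{12 + 2 \cdot 483} = - \frac{1594323}{12 + 966} = - \frac{1594323}{978} = \left(-1594323\right) \frac{1}{978} = - \frac{531441}{326}$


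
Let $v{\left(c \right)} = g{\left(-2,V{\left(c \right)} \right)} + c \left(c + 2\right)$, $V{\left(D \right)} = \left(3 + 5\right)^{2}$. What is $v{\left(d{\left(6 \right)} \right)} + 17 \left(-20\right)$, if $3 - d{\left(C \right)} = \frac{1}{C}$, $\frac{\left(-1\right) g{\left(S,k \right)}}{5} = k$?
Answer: $- \frac{23267}{36} \approx -646.31$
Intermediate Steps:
$V{\left(D \right)} = 64$ ($V{\left(D \right)} = 8^{2} = 64$)
$g{\left(S,k \right)} = - 5 k$
$d{\left(C \right)} = 3 - \frac{1}{C}$
$v{\left(c \right)} = -320 + c \left(2 + c\right)$ ($v{\left(c \right)} = \left(-5\right) 64 + c \left(c + 2\right) = -320 + c \left(2 + c\right)$)
$v{\left(d{\left(6 \right)} \right)} + 17 \left(-20\right) = \left(-320 + \left(3 - \frac{1}{6}\right)^{2} + 2 \left(3 - \frac{1}{6}\right)\right) + 17 \left(-20\right) = \left(-320 + \left(3 - \frac{1}{6}\right)^{2} + 2 \left(3 - \frac{1}{6}\right)\right) - 340 = \left(-320 + \left(\frac{17}{6}\right)^{2} + 2 \cdot \frac{17}{6}\right) - 340 = \left(-320 + \frac{289}{36} + \frac{17}{3}\right) - 340 = - \frac{11027}{36} - 340 = - \frac{23267}{36}$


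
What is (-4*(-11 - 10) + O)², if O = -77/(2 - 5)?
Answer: 108241/9 ≈ 12027.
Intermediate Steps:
O = 77/3 (O = -77/(-3) = -77*(-⅓) = 77/3 ≈ 25.667)
(-4*(-11 - 10) + O)² = (-4*(-11 - 10) + 77/3)² = (-4*(-21) + 77/3)² = (84 + 77/3)² = (329/3)² = 108241/9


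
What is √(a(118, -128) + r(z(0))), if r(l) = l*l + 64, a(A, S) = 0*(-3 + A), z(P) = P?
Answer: 8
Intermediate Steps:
a(A, S) = 0
r(l) = 64 + l² (r(l) = l² + 64 = 64 + l²)
√(a(118, -128) + r(z(0))) = √(0 + (64 + 0²)) = √(0 + (64 + 0)) = √(0 + 64) = √64 = 8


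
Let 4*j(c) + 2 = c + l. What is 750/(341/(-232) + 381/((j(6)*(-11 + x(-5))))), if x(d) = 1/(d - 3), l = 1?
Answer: -77430000/2980289 ≈ -25.981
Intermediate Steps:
j(c) = -¼ + c/4 (j(c) = -½ + (c + 1)/4 = -½ + (1 + c)/4 = -½ + (¼ + c/4) = -¼ + c/4)
x(d) = 1/(-3 + d)
750/(341/(-232) + 381/((j(6)*(-11 + x(-5))))) = 750/(341/(-232) + 381/(((-¼ + (¼)*6)*(-11 + 1/(-3 - 5))))) = 750/(341*(-1/232) + 381/(((-¼ + 3/2)*(-11 + 1/(-8))))) = 750/(-341/232 + 381/((5*(-11 - ⅛)/4))) = 750/(-341/232 + 381/(((5/4)*(-89/8)))) = 750/(-341/232 + 381/(-445/32)) = 750/(-341/232 + 381*(-32/445)) = 750/(-341/232 - 12192/445) = 750/(-2980289/103240) = 750*(-103240/2980289) = -77430000/2980289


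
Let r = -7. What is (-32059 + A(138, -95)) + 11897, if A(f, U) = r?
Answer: -20169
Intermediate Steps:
A(f, U) = -7
(-32059 + A(138, -95)) + 11897 = (-32059 - 7) + 11897 = -32066 + 11897 = -20169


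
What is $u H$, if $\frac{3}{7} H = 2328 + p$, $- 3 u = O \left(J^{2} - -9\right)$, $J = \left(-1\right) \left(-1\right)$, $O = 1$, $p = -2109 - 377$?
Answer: $\frac{11060}{9} \approx 1228.9$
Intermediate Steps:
$p = -2486$
$J = 1$
$u = - \frac{10}{3}$ ($u = - \frac{1 \left(1^{2} - -9\right)}{3} = - \frac{1 \left(1 + 9\right)}{3} = - \frac{1 \cdot 10}{3} = \left(- \frac{1}{3}\right) 10 = - \frac{10}{3} \approx -3.3333$)
$H = - \frac{1106}{3}$ ($H = \frac{7 \left(2328 - 2486\right)}{3} = \frac{7}{3} \left(-158\right) = - \frac{1106}{3} \approx -368.67$)
$u H = \left(- \frac{10}{3}\right) \left(- \frac{1106}{3}\right) = \frac{11060}{9}$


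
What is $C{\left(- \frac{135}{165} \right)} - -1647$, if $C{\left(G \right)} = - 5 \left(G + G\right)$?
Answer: $\frac{18207}{11} \approx 1655.2$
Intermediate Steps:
$C{\left(G \right)} = - 10 G$ ($C{\left(G \right)} = - 5 \cdot 2 G = - 10 G$)
$C{\left(- \frac{135}{165} \right)} - -1647 = - 10 \left(- \frac{135}{165}\right) - -1647 = - 10 \left(\left(-135\right) \frac{1}{165}\right) + 1647 = \left(-10\right) \left(- \frac{9}{11}\right) + 1647 = \frac{90}{11} + 1647 = \frac{18207}{11}$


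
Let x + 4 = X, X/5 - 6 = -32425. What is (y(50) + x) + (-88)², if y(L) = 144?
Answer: -154211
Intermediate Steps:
X = -162095 (X = 30 + 5*(-32425) = 30 - 162125 = -162095)
x = -162099 (x = -4 - 162095 = -162099)
(y(50) + x) + (-88)² = (144 - 162099) + (-88)² = -161955 + 7744 = -154211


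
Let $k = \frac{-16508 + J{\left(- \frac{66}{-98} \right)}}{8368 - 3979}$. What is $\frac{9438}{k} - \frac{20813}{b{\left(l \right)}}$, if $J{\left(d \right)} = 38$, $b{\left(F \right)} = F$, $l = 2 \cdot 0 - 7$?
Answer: $\frac{2934802}{6405} \approx 458.21$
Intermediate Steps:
$l = -7$ ($l = 0 - 7 = -7$)
$k = - \frac{5490}{1463}$ ($k = \frac{-16508 + 38}{8368 - 3979} = - \frac{16470}{4389} = \left(-16470\right) \frac{1}{4389} = - \frac{5490}{1463} \approx -3.7526$)
$\frac{9438}{k} - \frac{20813}{b{\left(l \right)}} = \frac{9438}{- \frac{5490}{1463}} - \frac{20813}{-7} = 9438 \left(- \frac{1463}{5490}\right) - - \frac{20813}{7} = - \frac{2301299}{915} + \frac{20813}{7} = \frac{2934802}{6405}$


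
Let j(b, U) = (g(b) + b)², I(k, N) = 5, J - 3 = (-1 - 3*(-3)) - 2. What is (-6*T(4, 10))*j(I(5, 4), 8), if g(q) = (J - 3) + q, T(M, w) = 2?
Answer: -3072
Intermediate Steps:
J = 9 (J = 3 + ((-1 - 3*(-3)) - 2) = 3 + ((-1 + 9) - 2) = 3 + (8 - 2) = 3 + 6 = 9)
g(q) = 6 + q (g(q) = (9 - 3) + q = 6 + q)
j(b, U) = (6 + 2*b)² (j(b, U) = ((6 + b) + b)² = (6 + 2*b)²)
(-6*T(4, 10))*j(I(5, 4), 8) = (-6*2)*(4*(3 + 5)²) = -48*8² = -48*64 = -12*256 = -3072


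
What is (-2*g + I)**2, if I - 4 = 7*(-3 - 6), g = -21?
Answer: 289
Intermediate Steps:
I = -59 (I = 4 + 7*(-3 - 6) = 4 + 7*(-9) = 4 - 63 = -59)
(-2*g + I)**2 = (-2*(-21) - 59)**2 = (42 - 59)**2 = (-17)**2 = 289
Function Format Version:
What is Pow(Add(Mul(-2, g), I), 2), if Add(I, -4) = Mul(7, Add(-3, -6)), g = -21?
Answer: 289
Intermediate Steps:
I = -59 (I = Add(4, Mul(7, Add(-3, -6))) = Add(4, Mul(7, -9)) = Add(4, -63) = -59)
Pow(Add(Mul(-2, g), I), 2) = Pow(Add(Mul(-2, -21), -59), 2) = Pow(Add(42, -59), 2) = Pow(-17, 2) = 289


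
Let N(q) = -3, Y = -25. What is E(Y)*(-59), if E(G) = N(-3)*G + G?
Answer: -2950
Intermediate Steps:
E(G) = -2*G (E(G) = -3*G + G = -2*G)
E(Y)*(-59) = -2*(-25)*(-59) = 50*(-59) = -2950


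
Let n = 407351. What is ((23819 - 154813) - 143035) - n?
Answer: -681380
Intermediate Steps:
((23819 - 154813) - 143035) - n = ((23819 - 154813) - 143035) - 1*407351 = (-130994 - 143035) - 407351 = -274029 - 407351 = -681380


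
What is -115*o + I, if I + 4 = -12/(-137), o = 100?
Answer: -1576036/137 ≈ -11504.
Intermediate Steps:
I = -536/137 (I = -4 - 12/(-137) = -4 - 12*(-1/137) = -4 + 12/137 = -536/137 ≈ -3.9124)
-115*o + I = -115*100 - 536/137 = -11500 - 536/137 = -1576036/137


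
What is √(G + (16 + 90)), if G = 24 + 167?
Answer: 3*√33 ≈ 17.234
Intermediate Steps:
G = 191
√(G + (16 + 90)) = √(191 + (16 + 90)) = √(191 + 106) = √297 = 3*√33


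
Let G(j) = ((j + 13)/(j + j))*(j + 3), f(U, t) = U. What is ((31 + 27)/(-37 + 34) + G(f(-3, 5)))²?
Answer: 3364/9 ≈ 373.78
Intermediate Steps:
G(j) = (3 + j)*(13 + j)/(2*j) (G(j) = ((13 + j)/((2*j)))*(3 + j) = ((13 + j)*(1/(2*j)))*(3 + j) = ((13 + j)/(2*j))*(3 + j) = (3 + j)*(13 + j)/(2*j))
((31 + 27)/(-37 + 34) + G(f(-3, 5)))² = ((31 + 27)/(-37 + 34) + (½)*(39 - 3*(16 - 3))/(-3))² = (58/(-3) + (½)*(-⅓)*(39 - 3*13))² = (58*(-⅓) + (½)*(-⅓)*(39 - 39))² = (-58/3 + (½)*(-⅓)*0)² = (-58/3 + 0)² = (-58/3)² = 3364/9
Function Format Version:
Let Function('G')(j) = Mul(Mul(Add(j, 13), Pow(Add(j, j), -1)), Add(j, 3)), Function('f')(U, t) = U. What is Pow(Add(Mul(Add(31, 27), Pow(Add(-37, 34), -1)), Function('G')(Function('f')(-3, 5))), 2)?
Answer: Rational(3364, 9) ≈ 373.78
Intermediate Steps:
Function('G')(j) = Mul(Rational(1, 2), Pow(j, -1), Add(3, j), Add(13, j)) (Function('G')(j) = Mul(Mul(Add(13, j), Pow(Mul(2, j), -1)), Add(3, j)) = Mul(Mul(Add(13, j), Mul(Rational(1, 2), Pow(j, -1))), Add(3, j)) = Mul(Mul(Rational(1, 2), Pow(j, -1), Add(13, j)), Add(3, j)) = Mul(Rational(1, 2), Pow(j, -1), Add(3, j), Add(13, j)))
Pow(Add(Mul(Add(31, 27), Pow(Add(-37, 34), -1)), Function('G')(Function('f')(-3, 5))), 2) = Pow(Add(Mul(Add(31, 27), Pow(Add(-37, 34), -1)), Mul(Rational(1, 2), Pow(-3, -1), Add(39, Mul(-3, Add(16, -3))))), 2) = Pow(Add(Mul(58, Pow(-3, -1)), Mul(Rational(1, 2), Rational(-1, 3), Add(39, Mul(-3, 13)))), 2) = Pow(Add(Mul(58, Rational(-1, 3)), Mul(Rational(1, 2), Rational(-1, 3), Add(39, -39))), 2) = Pow(Add(Rational(-58, 3), Mul(Rational(1, 2), Rational(-1, 3), 0)), 2) = Pow(Add(Rational(-58, 3), 0), 2) = Pow(Rational(-58, 3), 2) = Rational(3364, 9)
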